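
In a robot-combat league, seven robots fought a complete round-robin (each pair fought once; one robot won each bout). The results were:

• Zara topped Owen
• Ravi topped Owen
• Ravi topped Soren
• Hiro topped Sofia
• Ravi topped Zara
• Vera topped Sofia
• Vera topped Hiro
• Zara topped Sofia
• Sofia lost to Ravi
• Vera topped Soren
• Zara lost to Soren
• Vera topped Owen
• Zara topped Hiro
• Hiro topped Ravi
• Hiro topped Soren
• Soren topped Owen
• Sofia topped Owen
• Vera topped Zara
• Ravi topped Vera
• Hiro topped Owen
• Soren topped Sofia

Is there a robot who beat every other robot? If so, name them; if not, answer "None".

None

Highest win total is Vera with 5 (out of 6 possible).
Vera lost to Ravi, so no robot went undefeated.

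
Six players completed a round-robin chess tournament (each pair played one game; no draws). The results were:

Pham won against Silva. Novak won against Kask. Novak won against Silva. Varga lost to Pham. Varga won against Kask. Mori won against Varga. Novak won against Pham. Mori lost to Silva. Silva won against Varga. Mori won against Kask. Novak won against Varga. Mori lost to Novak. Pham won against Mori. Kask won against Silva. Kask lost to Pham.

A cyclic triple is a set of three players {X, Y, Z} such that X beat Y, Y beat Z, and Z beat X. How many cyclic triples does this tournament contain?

2

Of the C(6,3) = 20 triples, the cyclic ones are: {Silva, Varga, Kask}; {Silva, Kask, Mori}.
That is 2.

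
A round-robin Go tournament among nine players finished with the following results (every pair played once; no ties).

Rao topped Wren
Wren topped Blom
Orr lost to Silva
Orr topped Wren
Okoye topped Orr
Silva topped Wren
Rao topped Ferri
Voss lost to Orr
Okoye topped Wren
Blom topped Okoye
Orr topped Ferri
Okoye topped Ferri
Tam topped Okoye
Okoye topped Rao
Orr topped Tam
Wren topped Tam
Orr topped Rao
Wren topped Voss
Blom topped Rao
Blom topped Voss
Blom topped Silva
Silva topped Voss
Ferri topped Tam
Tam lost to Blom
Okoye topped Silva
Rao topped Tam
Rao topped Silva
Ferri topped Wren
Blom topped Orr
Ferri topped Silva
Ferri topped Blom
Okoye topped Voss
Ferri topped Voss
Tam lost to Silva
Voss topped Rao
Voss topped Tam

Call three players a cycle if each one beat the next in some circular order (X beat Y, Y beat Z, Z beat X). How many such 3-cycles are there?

Win totals: Orr 5, Ferri 5, Rao 4, Okoye 6, Voss 2, Tam 1, Wren 3, Silva 4, Blom 6.
A player with w wins dominates both others in C(w,2) triples; summing gives 10 + 10 + 6 + 15 + 1 + 0 + 3 + 6 + 15 = 66 transitive triples.
Total triples C(9,3) = 84, so cyclic triples = 84 − 66 = 18.

18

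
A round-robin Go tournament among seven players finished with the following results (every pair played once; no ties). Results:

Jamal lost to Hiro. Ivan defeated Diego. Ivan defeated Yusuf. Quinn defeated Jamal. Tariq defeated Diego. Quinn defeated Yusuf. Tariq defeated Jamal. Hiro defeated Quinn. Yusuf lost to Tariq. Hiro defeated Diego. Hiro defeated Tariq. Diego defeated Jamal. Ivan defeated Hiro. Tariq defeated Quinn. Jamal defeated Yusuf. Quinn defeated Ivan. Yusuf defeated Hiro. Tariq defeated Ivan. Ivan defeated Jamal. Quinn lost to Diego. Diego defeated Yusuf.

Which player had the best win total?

Tariq

Win totals: Yusuf 1, Quinn 3, Tariq 5, Hiro 4, Ivan 4, Diego 3, Jamal 1.
Tariq leads with 5 wins (next highest: 4).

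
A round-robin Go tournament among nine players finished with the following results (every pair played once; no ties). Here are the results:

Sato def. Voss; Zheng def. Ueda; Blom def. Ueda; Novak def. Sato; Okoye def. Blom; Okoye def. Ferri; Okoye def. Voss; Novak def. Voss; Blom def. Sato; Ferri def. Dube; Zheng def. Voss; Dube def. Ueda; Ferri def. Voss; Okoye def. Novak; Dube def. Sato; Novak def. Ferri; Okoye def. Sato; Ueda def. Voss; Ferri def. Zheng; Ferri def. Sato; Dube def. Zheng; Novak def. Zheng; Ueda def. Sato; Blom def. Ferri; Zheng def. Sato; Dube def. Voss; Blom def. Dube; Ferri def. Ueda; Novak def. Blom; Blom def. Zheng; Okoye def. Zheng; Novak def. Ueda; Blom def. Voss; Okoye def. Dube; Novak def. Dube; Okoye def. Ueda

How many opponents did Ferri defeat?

Ferri's results: beat Ueda, Zheng, Dube, Voss, Sato; lost to Novak, Blom, Okoye.
That is 5 wins.

5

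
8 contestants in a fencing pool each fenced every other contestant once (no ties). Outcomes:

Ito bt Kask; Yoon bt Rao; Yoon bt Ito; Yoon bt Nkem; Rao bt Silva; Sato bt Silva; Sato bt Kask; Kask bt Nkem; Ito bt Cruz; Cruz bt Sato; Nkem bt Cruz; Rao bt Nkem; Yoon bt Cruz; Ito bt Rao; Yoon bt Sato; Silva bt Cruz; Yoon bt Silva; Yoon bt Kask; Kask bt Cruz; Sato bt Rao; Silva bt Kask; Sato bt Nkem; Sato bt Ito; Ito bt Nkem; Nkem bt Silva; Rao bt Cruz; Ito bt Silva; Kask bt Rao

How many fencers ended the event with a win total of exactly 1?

Win totals: Ito 5, Yoon 7, Rao 3, Kask 3, Cruz 1, Silva 2, Sato 5, Nkem 2.
Exactly 1: Cruz — 1 fencer.

1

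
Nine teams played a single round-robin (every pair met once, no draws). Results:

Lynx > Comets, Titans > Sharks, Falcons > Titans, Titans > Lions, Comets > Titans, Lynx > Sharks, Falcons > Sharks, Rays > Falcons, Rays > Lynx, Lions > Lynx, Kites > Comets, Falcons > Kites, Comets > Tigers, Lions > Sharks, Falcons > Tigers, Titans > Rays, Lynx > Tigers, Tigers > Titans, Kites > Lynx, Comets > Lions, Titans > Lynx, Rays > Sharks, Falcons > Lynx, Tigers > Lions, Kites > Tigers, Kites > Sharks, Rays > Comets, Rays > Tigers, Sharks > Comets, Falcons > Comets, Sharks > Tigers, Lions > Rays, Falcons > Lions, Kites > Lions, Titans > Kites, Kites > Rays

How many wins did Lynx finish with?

Lynx's results: beat Comets, Sharks, Tigers; lost to Kites, Lions, Falcons, Titans, Rays.
That is 3 wins.

3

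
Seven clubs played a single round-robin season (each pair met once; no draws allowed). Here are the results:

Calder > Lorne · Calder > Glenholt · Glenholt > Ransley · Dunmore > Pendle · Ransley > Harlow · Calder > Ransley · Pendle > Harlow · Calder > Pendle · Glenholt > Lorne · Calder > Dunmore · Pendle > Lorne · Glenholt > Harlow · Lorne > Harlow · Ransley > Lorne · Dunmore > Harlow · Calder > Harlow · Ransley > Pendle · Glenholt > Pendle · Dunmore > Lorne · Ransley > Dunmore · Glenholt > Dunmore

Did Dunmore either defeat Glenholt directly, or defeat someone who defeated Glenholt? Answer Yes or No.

Dunmore did not beat Glenholt directly.
Dunmore beat Pendle, Harlow, Lorne, but each of them lost to Glenholt. No two-step path.

No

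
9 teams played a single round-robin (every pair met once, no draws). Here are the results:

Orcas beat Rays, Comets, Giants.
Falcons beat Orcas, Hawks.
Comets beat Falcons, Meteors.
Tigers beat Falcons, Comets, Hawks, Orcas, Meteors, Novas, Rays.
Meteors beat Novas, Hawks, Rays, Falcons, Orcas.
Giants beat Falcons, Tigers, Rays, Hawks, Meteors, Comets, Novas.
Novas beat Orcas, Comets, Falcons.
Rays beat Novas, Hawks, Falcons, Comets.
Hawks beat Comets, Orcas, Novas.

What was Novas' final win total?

Novas' results: beat Comets, Orcas, Falcons; lost to Meteors, Giants, Tigers, Hawks, Rays.
That is 3 wins.

3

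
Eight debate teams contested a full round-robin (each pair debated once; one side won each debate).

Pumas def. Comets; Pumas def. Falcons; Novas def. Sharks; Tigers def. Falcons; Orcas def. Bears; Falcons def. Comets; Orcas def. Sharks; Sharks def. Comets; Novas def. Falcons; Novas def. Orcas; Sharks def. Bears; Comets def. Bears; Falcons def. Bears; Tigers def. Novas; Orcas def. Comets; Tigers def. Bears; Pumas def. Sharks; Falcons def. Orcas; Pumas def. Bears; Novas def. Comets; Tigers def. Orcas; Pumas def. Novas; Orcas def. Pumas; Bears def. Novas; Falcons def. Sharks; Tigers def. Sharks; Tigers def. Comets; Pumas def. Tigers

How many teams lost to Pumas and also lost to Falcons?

3

Pumas beat: Sharks, Tigers, Novas, Comets, Bears, Falcons.
Falcons beat: Sharks, Orcas, Comets, Bears.
Both beat: Sharks, Comets, Bears — 3.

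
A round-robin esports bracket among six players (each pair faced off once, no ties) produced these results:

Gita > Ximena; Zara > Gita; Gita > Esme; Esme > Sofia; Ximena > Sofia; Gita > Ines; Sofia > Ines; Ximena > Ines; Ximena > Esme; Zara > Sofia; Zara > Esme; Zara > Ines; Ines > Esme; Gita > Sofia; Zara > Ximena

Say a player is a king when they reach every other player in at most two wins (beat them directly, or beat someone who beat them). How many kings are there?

1

Gita cannot reach Zara in two steps.
Esme cannot reach Gita, Zara, Ximena in two steps.
Zara reaches everyone (king).
Ximena cannot reach Gita, Zara in two steps.
Ines cannot reach Gita, Zara, Ximena in two steps.
Sofia cannot reach Gita, Zara, Ximena in two steps.
Kings: Zara — 1.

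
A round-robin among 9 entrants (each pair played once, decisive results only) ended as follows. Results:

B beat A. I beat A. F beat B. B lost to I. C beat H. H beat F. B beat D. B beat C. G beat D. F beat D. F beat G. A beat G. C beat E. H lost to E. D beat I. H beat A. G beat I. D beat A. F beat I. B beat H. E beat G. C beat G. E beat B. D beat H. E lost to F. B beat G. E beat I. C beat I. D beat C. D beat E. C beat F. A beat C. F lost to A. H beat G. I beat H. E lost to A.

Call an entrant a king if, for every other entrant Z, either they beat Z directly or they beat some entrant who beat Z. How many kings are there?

8

A reaches everyone (king).
B reaches everyone (king).
C reaches everyone (king).
D reaches everyone (king).
E reaches everyone (king).
F reaches everyone (king).
G cannot reach F in two steps.
H reaches everyone (king).
I reaches everyone (king).
Kings: A, B, C, D, E, F, H, I — 8.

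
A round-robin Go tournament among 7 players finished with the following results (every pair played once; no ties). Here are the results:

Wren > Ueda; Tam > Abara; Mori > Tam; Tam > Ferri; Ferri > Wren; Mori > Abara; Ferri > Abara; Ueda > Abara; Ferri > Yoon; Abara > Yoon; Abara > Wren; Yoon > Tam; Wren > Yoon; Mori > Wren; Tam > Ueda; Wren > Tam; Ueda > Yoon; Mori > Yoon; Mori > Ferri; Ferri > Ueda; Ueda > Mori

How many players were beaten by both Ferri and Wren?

Ferri beat: Abara, Yoon, Wren, Ueda.
Wren beat: Tam, Yoon, Ueda.
Both beat: Yoon, Ueda — 2.

2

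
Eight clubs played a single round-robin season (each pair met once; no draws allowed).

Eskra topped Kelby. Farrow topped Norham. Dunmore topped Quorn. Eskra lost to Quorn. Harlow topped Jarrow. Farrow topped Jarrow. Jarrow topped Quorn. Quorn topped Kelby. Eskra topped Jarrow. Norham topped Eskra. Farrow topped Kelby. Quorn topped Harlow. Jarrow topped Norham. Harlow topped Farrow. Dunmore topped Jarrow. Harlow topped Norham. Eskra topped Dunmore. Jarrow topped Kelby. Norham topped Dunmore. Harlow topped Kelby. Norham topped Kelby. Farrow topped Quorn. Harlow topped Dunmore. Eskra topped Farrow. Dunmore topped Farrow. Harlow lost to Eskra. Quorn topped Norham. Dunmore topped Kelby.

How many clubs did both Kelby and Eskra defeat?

0

Kelby beat: no one.
Eskra beat: Farrow, Harlow, Kelby, Dunmore, Jarrow.
No one was beaten by both.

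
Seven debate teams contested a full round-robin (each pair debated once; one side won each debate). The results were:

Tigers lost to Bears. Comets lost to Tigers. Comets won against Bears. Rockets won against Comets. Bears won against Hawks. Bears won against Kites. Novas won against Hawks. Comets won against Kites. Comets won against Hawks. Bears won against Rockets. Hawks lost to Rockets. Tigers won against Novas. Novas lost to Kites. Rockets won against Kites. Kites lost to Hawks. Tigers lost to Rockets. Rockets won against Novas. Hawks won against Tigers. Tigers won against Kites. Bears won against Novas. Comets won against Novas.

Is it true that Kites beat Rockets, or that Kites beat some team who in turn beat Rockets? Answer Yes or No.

Kites did not beat Rockets directly.
Kites beat Novas, but each of them lost to Rockets. No two-step path.

No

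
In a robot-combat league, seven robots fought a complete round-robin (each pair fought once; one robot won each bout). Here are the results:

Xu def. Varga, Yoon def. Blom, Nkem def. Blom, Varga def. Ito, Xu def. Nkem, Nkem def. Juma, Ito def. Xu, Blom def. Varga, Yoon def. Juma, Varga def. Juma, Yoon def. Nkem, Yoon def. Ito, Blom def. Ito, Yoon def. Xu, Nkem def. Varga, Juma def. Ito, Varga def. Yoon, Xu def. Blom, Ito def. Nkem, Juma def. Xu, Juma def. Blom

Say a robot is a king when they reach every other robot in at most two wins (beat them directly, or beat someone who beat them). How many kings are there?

Nkem reaches everyone (king).
Blom reaches everyone (king).
Juma cannot reach Yoon in two steps.
Yoon reaches everyone (king).
Xu reaches everyone (king).
Ito cannot reach Yoon in two steps.
Varga reaches everyone (king).
Kings: Nkem, Blom, Yoon, Xu, Varga — 5.

5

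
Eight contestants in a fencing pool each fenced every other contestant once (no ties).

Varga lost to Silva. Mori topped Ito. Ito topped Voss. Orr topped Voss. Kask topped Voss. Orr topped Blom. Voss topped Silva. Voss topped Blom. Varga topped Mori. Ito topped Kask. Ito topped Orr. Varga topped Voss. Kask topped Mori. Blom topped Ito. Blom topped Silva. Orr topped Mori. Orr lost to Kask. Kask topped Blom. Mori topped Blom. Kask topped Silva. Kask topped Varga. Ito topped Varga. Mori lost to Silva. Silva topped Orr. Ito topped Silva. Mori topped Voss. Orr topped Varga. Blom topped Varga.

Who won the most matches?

Kask

Win totals: Silva 3, Mori 3, Ito 5, Varga 2, Orr 4, Voss 2, Kask 6, Blom 3.
Kask leads with 6 wins (next highest: 5).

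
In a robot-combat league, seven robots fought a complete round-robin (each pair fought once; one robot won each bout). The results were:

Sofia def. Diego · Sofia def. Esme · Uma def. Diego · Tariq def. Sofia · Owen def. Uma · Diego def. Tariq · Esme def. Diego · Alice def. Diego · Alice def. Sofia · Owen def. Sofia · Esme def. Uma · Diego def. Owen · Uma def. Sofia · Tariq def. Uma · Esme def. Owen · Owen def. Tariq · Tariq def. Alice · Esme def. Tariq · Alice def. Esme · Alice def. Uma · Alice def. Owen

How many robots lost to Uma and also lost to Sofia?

Uma beat: Diego, Sofia.
Sofia beat: Diego, Esme.
Both beat: Diego — 1.

1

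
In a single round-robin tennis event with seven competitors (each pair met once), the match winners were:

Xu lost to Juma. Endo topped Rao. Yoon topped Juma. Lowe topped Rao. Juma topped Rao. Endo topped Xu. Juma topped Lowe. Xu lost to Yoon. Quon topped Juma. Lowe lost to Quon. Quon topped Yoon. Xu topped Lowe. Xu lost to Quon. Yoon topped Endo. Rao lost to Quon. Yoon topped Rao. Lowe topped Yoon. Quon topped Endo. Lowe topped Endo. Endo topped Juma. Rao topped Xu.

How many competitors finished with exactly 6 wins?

1

Win totals: Rao 1, Juma 3, Endo 3, Yoon 4, Quon 6, Lowe 3, Xu 1.
Exactly 6: Quon — 1 competitor.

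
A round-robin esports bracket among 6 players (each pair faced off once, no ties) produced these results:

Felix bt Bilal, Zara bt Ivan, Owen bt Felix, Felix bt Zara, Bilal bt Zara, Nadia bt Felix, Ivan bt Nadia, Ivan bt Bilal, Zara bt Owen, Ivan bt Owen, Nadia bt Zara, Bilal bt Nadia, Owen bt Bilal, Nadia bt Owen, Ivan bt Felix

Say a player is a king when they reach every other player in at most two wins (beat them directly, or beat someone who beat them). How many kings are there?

5

Owen cannot reach Ivan in two steps.
Felix reaches everyone (king).
Nadia reaches everyone (king).
Bilal reaches everyone (king).
Zara reaches everyone (king).
Ivan reaches everyone (king).
Kings: Felix, Nadia, Bilal, Zara, Ivan — 5.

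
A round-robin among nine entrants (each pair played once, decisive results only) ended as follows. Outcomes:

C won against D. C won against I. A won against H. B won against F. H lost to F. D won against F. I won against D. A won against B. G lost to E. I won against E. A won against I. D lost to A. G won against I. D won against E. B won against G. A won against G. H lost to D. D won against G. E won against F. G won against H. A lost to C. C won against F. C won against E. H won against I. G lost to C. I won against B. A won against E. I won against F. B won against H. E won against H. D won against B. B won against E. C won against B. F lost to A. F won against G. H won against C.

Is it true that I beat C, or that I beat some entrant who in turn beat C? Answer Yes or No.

I did not beat C directly.
I beat B, D, E, F, but each of them lost to C. No two-step path.

No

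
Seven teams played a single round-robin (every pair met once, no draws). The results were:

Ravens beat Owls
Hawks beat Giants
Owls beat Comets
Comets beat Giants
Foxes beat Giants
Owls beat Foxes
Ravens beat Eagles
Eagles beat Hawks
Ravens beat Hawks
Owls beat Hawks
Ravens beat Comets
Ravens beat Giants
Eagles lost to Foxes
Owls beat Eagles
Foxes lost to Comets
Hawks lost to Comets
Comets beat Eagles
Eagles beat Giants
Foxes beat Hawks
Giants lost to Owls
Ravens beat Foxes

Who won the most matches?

Win totals: Comets 4, Ravens 6, Hawks 1, Eagles 2, Giants 0, Foxes 3, Owls 5.
Ravens leads with 6 wins (next highest: 5).

Ravens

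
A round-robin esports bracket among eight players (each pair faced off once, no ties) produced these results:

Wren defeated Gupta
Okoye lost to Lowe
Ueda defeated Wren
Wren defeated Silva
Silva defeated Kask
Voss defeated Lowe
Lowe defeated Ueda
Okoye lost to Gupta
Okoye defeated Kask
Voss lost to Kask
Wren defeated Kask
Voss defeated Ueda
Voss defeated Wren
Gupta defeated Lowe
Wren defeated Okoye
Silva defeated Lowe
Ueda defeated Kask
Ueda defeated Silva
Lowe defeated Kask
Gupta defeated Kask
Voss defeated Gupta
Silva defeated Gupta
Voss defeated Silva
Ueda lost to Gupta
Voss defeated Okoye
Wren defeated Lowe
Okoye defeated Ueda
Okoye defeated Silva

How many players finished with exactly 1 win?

1

Win totals: Lowe 3, Ueda 3, Okoye 3, Kask 1, Voss 6, Gupta 4, Silva 3, Wren 5.
Exactly 1: Kask — 1 player.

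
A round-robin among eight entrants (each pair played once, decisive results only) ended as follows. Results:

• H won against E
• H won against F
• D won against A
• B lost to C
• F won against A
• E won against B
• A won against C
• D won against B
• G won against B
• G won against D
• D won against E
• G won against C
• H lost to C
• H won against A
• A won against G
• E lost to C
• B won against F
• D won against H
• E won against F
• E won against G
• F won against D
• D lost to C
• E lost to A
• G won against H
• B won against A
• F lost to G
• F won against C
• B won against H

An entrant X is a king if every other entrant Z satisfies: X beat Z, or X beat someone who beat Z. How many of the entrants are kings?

A reaches everyone (king).
B reaches everyone (king).
C reaches everyone (king).
D reaches everyone (king).
E reaches everyone (king).
F reaches everyone (king).
G reaches everyone (king).
H reaches everyone (king).
Kings: A, B, C, D, E, F, G, H — 8.

8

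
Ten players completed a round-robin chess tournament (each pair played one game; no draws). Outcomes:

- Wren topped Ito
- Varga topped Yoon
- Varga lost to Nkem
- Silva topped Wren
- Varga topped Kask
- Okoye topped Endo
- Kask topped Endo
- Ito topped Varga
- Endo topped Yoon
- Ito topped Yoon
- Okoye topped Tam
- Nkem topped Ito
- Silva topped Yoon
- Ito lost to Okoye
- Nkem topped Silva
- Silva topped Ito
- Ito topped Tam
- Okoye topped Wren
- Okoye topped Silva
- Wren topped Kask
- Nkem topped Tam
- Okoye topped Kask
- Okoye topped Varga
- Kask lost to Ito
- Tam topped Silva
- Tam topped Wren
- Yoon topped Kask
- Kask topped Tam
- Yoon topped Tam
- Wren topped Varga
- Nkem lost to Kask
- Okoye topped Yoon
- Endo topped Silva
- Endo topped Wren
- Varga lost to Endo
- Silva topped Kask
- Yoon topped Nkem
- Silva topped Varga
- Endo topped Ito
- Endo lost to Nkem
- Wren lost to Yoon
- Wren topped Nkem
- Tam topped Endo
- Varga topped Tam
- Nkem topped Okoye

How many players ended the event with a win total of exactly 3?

3

Win totals: Tam 3, Okoye 8, Ito 4, Endo 5, Varga 3, Wren 4, Yoon 4, Silva 5, Nkem 6, Kask 3.
Exactly 3: Tam, Varga, Kask — 3 players.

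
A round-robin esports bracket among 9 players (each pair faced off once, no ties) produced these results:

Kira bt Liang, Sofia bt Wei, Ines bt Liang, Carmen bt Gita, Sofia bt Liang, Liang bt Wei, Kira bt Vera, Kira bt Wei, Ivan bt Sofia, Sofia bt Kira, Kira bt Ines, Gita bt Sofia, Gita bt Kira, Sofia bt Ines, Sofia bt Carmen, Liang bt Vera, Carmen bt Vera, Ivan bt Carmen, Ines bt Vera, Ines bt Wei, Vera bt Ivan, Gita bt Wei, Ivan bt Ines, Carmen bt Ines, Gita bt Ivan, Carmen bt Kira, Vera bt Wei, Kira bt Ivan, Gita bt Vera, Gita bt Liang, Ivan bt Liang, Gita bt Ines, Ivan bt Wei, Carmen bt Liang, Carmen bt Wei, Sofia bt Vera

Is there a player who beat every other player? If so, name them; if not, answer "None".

None

Highest win total is Gita with 7 (out of 8 possible).
Gita lost to Carmen, so no player went undefeated.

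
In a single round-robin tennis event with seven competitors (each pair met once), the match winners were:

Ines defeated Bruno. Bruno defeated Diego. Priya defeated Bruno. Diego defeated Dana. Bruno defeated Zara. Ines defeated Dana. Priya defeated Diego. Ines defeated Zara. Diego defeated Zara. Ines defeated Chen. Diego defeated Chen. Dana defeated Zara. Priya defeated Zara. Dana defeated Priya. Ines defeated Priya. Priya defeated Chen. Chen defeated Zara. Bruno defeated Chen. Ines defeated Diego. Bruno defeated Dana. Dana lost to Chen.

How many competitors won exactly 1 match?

Win totals: Ines 6, Priya 4, Dana 2, Zara 0, Chen 2, Diego 3, Bruno 4.
No competitor has exactly 1 wins.

0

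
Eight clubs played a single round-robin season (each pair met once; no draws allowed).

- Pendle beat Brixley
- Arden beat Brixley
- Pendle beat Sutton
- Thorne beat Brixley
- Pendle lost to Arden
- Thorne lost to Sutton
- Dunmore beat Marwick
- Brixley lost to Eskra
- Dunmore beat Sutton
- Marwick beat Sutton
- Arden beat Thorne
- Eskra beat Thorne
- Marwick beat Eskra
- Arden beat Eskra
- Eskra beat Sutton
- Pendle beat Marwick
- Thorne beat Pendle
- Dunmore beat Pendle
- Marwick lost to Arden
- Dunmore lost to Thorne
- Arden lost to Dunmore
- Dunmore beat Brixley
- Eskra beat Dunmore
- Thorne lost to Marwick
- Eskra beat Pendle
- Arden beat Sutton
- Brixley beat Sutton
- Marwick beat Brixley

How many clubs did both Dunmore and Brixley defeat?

Dunmore beat: Arden, Brixley, Marwick, Sutton, Pendle.
Brixley beat: Sutton.
Both beat: Sutton — 1.

1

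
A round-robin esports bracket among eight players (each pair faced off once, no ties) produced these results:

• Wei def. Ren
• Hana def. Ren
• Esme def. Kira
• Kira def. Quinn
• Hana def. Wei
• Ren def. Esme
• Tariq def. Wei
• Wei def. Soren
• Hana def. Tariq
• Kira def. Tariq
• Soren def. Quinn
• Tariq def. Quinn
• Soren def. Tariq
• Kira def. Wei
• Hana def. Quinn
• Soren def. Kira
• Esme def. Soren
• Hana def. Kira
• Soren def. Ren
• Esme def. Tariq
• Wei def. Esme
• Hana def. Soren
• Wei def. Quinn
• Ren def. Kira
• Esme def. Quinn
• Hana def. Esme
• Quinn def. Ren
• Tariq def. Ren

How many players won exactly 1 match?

1

Win totals: Tariq 3, Quinn 1, Hana 7, Ren 2, Soren 4, Wei 4, Kira 3, Esme 4.
Exactly 1: Quinn — 1 player.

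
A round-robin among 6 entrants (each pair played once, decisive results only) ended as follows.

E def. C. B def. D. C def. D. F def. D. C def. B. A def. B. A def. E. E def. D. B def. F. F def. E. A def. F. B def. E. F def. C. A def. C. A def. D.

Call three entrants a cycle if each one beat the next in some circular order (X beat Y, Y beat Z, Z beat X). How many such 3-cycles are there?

2

Win totals: A 5, B 3, C 2, D 0, E 2, F 3.
An entrant with w wins dominates both others in C(w,2) triples; summing gives 10 + 3 + 1 + 0 + 1 + 3 = 18 transitive triples.
Total triples C(6,3) = 20, so cyclic triples = 20 − 18 = 2.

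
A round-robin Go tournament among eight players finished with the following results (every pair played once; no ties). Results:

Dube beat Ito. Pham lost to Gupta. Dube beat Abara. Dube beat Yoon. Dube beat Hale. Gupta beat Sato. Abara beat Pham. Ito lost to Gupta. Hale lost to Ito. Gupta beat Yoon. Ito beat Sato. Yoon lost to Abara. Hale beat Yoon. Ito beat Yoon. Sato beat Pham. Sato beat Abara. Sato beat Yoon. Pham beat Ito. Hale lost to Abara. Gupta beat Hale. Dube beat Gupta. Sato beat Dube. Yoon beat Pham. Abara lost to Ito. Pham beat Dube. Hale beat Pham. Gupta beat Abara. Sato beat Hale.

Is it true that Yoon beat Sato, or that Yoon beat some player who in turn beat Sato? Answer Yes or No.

No

Yoon did not beat Sato directly.
Yoon beat Pham, but each of them lost to Sato. No two-step path.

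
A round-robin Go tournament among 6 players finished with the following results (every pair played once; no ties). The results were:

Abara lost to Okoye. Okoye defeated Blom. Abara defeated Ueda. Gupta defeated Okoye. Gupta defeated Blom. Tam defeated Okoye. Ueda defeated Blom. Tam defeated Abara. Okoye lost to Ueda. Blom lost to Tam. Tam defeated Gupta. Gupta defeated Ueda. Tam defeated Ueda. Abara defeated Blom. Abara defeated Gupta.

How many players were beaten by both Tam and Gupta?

3

Tam beat: Abara, Gupta, Blom, Ueda, Okoye.
Gupta beat: Blom, Ueda, Okoye.
Both beat: Blom, Ueda, Okoye — 3.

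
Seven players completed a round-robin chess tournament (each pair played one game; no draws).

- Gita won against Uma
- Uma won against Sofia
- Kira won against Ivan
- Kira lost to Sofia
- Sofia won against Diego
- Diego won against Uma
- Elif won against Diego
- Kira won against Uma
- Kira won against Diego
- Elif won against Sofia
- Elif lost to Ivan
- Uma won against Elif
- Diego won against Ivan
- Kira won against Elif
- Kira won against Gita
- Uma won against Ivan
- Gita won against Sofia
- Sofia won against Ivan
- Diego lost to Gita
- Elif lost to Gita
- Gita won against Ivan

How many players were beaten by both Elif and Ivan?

0

Elif beat: Sofia, Diego.
Ivan beat: Elif.
No one was beaten by both.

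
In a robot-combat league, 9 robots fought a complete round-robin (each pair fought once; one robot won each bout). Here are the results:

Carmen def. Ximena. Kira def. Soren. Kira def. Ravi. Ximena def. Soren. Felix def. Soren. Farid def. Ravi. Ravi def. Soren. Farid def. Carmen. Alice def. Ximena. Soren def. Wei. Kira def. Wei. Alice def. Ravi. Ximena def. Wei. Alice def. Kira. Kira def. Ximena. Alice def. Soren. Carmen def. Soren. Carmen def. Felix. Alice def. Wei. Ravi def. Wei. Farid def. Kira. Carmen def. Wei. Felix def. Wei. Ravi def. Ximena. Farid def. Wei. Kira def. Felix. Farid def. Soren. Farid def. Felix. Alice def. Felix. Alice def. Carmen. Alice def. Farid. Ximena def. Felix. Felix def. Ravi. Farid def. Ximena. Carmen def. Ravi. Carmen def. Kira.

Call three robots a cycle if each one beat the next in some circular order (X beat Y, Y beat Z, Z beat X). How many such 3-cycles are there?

1

Win totals: Kira 5, Ximena 3, Carmen 6, Wei 0, Alice 8, Farid 7, Soren 1, Ravi 3, Felix 3.
A robot with w wins dominates both others in C(w,2) triples; summing gives 10 + 3 + 15 + 0 + 28 + 21 + 0 + 3 + 3 = 83 transitive triples.
Total triples C(9,3) = 84, so cyclic triples = 84 − 83 = 1.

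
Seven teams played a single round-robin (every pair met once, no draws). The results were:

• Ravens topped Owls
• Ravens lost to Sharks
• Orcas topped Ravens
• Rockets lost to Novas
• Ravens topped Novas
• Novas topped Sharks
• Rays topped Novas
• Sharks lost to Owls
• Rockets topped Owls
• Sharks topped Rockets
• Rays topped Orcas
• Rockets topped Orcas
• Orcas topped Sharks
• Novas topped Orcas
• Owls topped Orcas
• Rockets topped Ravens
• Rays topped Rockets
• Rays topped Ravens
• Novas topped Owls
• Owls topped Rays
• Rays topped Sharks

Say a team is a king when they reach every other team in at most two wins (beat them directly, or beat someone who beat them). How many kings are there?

Rays reaches everyone (king).
Novas reaches everyone (king).
Owls reaches everyone (king).
Ravens reaches everyone (king).
Rockets reaches everyone (king).
Sharks cannot reach Rays in two steps.
Orcas cannot reach Rays in two steps.
Kings: Rays, Novas, Owls, Ravens, Rockets — 5.

5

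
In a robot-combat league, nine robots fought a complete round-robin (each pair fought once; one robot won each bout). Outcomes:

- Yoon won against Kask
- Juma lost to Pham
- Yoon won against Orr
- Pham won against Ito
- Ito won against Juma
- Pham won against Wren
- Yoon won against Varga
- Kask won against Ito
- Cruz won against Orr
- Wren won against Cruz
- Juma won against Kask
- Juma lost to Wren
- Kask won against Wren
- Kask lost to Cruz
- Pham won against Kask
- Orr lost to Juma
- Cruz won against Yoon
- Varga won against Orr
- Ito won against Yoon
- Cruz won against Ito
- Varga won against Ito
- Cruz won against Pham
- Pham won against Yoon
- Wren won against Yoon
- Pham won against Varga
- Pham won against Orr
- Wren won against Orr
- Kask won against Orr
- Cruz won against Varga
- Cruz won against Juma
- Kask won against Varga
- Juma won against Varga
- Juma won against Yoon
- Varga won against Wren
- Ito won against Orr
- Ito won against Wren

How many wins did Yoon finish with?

Yoon's results: beat Varga, Orr, Kask; lost to Juma, Pham, Wren, Ito, Cruz.
That is 3 wins.

3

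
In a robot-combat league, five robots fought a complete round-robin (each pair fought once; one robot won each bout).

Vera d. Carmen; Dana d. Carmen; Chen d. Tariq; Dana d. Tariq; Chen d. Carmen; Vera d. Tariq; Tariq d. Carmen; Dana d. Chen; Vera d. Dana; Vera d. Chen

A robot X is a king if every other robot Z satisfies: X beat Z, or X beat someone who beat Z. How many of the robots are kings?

1

Carmen cannot reach Tariq, Dana, Chen, Vera in two steps.
Tariq cannot reach Dana, Chen, Vera in two steps.
Dana cannot reach Vera in two steps.
Chen cannot reach Dana, Vera in two steps.
Vera reaches everyone (king).
Kings: Vera — 1.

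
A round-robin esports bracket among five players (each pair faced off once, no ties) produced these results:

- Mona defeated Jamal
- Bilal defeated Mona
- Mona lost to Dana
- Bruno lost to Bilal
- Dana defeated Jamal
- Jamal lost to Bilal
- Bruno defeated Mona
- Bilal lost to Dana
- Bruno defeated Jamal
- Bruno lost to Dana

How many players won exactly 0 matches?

1

Win totals: Bilal 3, Jamal 0, Mona 1, Dana 4, Bruno 2.
Exactly 0: Jamal — 1 player.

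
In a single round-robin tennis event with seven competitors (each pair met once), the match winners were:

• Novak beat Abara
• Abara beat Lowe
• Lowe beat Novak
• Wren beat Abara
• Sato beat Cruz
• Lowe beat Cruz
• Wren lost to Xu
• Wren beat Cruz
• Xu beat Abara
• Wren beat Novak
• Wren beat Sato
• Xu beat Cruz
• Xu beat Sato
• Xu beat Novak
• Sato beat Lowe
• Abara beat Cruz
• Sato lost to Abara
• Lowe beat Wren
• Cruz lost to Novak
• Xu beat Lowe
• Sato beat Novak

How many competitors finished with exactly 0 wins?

1

Win totals: Novak 2, Xu 6, Wren 4, Lowe 3, Sato 3, Cruz 0, Abara 3.
Exactly 0: Cruz — 1 competitor.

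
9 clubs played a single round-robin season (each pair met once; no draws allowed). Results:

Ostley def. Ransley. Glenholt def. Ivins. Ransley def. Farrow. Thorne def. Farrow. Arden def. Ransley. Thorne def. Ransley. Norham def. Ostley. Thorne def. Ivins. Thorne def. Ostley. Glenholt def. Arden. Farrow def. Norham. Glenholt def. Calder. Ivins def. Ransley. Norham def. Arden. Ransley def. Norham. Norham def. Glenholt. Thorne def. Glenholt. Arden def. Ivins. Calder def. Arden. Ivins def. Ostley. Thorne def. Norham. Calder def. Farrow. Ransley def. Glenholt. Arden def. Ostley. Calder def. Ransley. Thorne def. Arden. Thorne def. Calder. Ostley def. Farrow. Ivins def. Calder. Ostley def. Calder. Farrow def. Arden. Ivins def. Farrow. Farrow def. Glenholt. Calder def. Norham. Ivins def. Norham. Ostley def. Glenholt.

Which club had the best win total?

Win totals: Thorne 8, Arden 3, Norham 3, Farrow 3, Ransley 3, Glenholt 3, Ostley 4, Ivins 5, Calder 4.
Thorne leads with 8 wins (next highest: 5).

Thorne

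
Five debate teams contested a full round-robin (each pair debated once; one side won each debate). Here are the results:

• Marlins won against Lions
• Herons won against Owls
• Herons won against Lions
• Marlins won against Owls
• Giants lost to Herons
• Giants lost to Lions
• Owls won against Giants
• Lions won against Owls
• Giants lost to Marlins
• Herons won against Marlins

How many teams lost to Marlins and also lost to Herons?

Marlins beat: Owls, Giants, Lions.
Herons beat: Owls, Giants, Lions, Marlins.
Both beat: Owls, Giants, Lions — 3.

3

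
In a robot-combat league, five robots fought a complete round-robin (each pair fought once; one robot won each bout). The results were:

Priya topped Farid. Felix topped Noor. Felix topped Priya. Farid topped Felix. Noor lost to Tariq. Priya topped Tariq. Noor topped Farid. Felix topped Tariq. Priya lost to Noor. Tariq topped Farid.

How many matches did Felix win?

3

Felix's results: beat Noor, Priya, Tariq; lost to Farid.
That is 3 wins.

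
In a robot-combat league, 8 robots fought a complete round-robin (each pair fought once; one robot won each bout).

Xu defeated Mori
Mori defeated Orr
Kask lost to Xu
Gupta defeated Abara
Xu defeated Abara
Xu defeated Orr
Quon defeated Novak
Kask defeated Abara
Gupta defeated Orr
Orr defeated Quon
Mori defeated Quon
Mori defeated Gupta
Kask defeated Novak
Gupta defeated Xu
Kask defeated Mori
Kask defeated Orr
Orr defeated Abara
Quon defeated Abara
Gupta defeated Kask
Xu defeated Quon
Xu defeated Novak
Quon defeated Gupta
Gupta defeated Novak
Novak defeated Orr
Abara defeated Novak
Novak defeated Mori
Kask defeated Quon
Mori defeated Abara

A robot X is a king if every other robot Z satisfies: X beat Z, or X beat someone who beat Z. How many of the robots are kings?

Abara cannot reach Kask, Quon, Xu, Gupta in two steps.
Kask cannot reach Xu in two steps.
Quon reaches everyone (king).
Orr cannot reach Kask, Xu, Mori in two steps.
Novak cannot reach Kask, Xu in two steps.
Xu reaches everyone (king).
Gupta reaches everyone (king).
Mori reaches everyone (king).
Kings: Quon, Xu, Gupta, Mori — 4.

4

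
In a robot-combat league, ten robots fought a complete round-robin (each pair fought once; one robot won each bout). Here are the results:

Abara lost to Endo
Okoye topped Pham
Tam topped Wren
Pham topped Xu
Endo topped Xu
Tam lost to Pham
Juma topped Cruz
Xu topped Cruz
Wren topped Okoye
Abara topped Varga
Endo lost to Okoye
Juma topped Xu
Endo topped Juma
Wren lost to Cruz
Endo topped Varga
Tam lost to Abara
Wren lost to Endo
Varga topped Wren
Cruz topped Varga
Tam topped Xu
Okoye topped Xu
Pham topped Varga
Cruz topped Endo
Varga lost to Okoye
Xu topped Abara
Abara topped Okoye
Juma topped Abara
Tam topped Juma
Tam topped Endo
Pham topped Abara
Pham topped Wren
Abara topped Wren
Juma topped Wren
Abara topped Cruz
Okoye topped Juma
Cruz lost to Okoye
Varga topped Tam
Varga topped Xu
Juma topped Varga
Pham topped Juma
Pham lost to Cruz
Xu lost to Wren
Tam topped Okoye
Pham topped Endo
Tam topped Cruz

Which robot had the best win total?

Win totals: Varga 3, Tam 6, Cruz 4, Endo 5, Wren 2, Abara 5, Pham 7, Juma 5, Okoye 6, Xu 2.
Pham leads with 7 wins (next highest: 6).

Pham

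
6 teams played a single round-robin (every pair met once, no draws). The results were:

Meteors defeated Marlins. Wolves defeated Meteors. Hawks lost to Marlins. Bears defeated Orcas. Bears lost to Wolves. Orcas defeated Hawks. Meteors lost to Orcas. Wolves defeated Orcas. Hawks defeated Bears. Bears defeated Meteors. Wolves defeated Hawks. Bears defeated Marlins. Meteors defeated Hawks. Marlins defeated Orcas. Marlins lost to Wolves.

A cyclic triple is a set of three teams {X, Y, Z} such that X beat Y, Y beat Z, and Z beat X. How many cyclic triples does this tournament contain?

4

Of the C(6,3) = 20 triples, the cyclic ones are: {Meteors, Bears, Hawks}; {Meteors, Orcas, Marlins}; {Bears, Orcas, Hawks}; {Bears, Hawks, Marlins}.
That is 4.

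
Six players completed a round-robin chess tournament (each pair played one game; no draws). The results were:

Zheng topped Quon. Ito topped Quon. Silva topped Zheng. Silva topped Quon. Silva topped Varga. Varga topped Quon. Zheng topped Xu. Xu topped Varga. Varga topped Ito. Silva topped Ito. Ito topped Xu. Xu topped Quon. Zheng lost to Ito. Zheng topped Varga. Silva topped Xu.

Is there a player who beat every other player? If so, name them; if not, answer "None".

Silva

Silva has 5 wins out of 5 opponents — a perfect record.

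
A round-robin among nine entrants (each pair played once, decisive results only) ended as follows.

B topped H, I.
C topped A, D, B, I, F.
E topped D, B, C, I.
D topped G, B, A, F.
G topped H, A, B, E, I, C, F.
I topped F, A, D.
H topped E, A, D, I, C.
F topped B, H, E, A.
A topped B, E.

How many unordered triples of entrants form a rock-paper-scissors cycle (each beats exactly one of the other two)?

Win totals: A 2, B 2, C 5, D 4, E 4, F 4, G 7, H 5, I 3.
An entrant with w wins dominates both others in C(w,2) triples; summing gives 1 + 1 + 10 + 6 + 6 + 6 + 21 + 10 + 3 = 64 transitive triples.
Total triples C(9,3) = 84, so cyclic triples = 84 − 64 = 20.

20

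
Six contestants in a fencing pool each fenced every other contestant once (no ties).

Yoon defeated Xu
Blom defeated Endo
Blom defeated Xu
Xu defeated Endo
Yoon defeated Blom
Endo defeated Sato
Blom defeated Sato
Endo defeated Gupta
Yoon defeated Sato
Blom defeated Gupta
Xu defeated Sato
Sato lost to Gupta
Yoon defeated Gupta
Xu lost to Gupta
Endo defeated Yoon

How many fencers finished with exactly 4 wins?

Win totals: Yoon 4, Xu 2, Sato 0, Gupta 2, Blom 4, Endo 3.
Exactly 4: Yoon, Blom — 2 fencers.

2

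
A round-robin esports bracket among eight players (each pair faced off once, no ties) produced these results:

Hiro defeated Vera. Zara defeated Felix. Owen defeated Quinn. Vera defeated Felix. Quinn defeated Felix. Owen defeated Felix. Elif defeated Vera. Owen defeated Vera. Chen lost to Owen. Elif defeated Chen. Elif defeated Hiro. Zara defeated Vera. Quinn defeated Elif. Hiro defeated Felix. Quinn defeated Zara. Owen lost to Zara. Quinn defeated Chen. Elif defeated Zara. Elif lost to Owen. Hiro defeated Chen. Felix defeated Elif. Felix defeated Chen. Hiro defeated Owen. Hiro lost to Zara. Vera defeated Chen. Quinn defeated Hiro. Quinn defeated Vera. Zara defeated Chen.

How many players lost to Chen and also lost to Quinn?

0

Chen beat: no one.
Quinn beat: Elif, Hiro, Vera, Chen, Zara, Felix.
No one was beaten by both.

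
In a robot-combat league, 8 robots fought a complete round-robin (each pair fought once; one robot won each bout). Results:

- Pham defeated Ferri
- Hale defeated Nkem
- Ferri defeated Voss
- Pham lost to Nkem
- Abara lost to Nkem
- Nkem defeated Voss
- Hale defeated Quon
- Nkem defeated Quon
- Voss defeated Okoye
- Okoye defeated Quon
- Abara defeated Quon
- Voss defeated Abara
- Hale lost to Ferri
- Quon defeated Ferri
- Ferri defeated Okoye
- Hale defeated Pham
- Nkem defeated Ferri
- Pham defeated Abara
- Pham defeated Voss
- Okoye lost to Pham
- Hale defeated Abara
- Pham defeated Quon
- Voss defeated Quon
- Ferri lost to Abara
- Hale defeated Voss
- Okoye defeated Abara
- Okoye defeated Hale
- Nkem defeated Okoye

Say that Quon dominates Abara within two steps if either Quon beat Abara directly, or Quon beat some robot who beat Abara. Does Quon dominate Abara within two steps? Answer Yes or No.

Quon did not beat Abara directly.
Quon beat Ferri, but each of them lost to Abara. No two-step path.

No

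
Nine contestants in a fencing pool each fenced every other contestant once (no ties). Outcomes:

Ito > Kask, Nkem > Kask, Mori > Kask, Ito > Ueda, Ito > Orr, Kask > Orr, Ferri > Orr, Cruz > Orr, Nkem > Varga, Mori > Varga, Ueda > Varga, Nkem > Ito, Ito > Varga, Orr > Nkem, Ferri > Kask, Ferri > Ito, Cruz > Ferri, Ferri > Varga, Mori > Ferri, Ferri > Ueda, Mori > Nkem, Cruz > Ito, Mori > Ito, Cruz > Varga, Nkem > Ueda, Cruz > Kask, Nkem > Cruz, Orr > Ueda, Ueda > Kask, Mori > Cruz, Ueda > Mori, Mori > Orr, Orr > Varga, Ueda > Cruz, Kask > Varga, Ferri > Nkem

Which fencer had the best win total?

Mori

Win totals: Orr 3, Ito 4, Ueda 4, Kask 2, Cruz 5, Ferri 6, Mori 7, Varga 0, Nkem 5.
Mori leads with 7 wins (next highest: 6).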